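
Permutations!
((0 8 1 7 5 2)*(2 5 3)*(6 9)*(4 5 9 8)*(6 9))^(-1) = (9)(0 2 3 7 1 8 6 5 4)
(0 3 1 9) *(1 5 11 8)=(0 3 5 11 8 1 9)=[3, 9, 2, 5, 4, 11, 6, 7, 1, 0, 10, 8]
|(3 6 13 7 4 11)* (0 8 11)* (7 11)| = 4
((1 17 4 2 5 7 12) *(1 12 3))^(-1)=((1 17 4 2 5 7 3))^(-1)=(1 3 7 5 2 4 17)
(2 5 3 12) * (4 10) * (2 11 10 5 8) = (2 8)(3 12 11 10 4 5) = [0, 1, 8, 12, 5, 3, 6, 7, 2, 9, 4, 10, 11]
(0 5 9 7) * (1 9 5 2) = (0 2 1 9 7) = [2, 9, 1, 3, 4, 5, 6, 0, 8, 7]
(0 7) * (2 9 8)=(0 7)(2 9 8)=[7, 1, 9, 3, 4, 5, 6, 0, 2, 8]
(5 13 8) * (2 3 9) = (2 3 9)(5 13 8) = [0, 1, 3, 9, 4, 13, 6, 7, 5, 2, 10, 11, 12, 8]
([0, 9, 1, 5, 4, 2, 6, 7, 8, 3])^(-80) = (9)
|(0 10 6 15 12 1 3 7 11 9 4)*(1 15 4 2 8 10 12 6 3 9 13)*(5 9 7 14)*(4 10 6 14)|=12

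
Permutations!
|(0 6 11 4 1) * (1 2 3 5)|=|(0 6 11 4 2 3 5 1)|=8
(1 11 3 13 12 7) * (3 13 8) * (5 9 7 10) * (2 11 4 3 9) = (1 4 3 8 9 7)(2 11 13 12 10 5) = [0, 4, 11, 8, 3, 2, 6, 1, 9, 7, 5, 13, 10, 12]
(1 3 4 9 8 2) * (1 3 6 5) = (1 6 5)(2 3 4 9 8) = [0, 6, 3, 4, 9, 1, 5, 7, 2, 8]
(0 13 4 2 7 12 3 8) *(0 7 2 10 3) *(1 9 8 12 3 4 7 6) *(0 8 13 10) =(0 10 4)(1 9 13 7 3 12 8 6) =[10, 9, 2, 12, 0, 5, 1, 3, 6, 13, 4, 11, 8, 7]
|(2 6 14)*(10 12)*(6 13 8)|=10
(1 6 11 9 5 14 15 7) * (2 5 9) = [0, 6, 5, 3, 4, 14, 11, 1, 8, 9, 10, 2, 12, 13, 15, 7] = (1 6 11 2 5 14 15 7)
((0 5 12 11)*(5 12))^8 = ((0 12 11))^8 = (0 11 12)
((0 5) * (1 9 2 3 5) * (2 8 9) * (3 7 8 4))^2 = (0 2 8 4 5 1 7 9 3)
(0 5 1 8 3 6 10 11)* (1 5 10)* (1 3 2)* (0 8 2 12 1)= (0 10 11 8 12 1 2)(3 6)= [10, 2, 0, 6, 4, 5, 3, 7, 12, 9, 11, 8, 1]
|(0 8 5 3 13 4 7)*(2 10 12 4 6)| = 11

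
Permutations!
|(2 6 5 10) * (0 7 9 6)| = |(0 7 9 6 5 10 2)| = 7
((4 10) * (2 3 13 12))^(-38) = ((2 3 13 12)(4 10))^(-38) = (2 13)(3 12)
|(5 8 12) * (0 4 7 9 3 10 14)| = 21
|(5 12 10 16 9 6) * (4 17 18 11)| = 12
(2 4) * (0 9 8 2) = (0 9 8 2 4) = [9, 1, 4, 3, 0, 5, 6, 7, 2, 8]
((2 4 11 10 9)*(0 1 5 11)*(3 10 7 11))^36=((0 1 5 3 10 9 2 4)(7 11))^36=(11)(0 10)(1 9)(2 5)(3 4)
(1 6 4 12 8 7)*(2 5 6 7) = [0, 7, 5, 3, 12, 6, 4, 1, 2, 9, 10, 11, 8] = (1 7)(2 5 6 4 12 8)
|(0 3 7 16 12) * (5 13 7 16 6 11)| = 20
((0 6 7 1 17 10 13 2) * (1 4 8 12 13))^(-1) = (0 2 13 12 8 4 7 6)(1 10 17)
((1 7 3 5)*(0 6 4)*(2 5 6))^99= (0 1 6 2 7 4 5 3)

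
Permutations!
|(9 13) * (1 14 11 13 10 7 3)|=|(1 14 11 13 9 10 7 3)|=8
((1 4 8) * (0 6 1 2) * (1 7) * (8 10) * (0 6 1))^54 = ((0 1 4 10 8 2 6 7))^54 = (0 6 8 4)(1 7 2 10)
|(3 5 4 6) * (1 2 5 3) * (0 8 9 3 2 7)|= |(0 8 9 3 2 5 4 6 1 7)|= 10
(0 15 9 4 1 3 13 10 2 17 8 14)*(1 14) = (0 15 9 4 14)(1 3 13 10 2 17 8) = [15, 3, 17, 13, 14, 5, 6, 7, 1, 4, 2, 11, 12, 10, 0, 9, 16, 8]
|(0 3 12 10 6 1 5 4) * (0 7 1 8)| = |(0 3 12 10 6 8)(1 5 4 7)| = 12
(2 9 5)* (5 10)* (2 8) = (2 9 10 5 8) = [0, 1, 9, 3, 4, 8, 6, 7, 2, 10, 5]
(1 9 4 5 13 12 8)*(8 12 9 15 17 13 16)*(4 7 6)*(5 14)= (1 15 17 13 9 7 6 4 14 5 16 8)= [0, 15, 2, 3, 14, 16, 4, 6, 1, 7, 10, 11, 12, 9, 5, 17, 8, 13]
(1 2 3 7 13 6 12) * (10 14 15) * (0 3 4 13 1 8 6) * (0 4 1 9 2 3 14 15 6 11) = [14, 3, 1, 7, 13, 5, 12, 9, 11, 2, 15, 0, 8, 4, 6, 10] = (0 14 6 12 8 11)(1 3 7 9 2)(4 13)(10 15)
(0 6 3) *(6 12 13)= (0 12 13 6 3)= [12, 1, 2, 0, 4, 5, 3, 7, 8, 9, 10, 11, 13, 6]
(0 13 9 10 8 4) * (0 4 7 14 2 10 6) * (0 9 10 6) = (0 13 10 8 7 14 2 6 9) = [13, 1, 6, 3, 4, 5, 9, 14, 7, 0, 8, 11, 12, 10, 2]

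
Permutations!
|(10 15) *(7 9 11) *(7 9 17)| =|(7 17)(9 11)(10 15)| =2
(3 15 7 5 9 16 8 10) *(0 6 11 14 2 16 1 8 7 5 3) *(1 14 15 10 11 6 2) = [2, 8, 16, 10, 4, 9, 6, 3, 11, 14, 0, 15, 12, 13, 1, 5, 7] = (0 2 16 7 3 10)(1 8 11 15 5 9 14)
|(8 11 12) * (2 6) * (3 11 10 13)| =6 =|(2 6)(3 11 12 8 10 13)|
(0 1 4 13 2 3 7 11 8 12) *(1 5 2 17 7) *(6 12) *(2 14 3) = [5, 4, 2, 1, 13, 14, 12, 11, 6, 9, 10, 8, 0, 17, 3, 15, 16, 7] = (0 5 14 3 1 4 13 17 7 11 8 6 12)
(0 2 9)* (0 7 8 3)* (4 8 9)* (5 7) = [2, 1, 4, 0, 8, 7, 6, 9, 3, 5] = (0 2 4 8 3)(5 7 9)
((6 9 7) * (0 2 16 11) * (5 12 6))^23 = (0 11 16 2)(5 9 12 7 6)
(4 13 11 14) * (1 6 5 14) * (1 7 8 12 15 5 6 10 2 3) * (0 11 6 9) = [11, 10, 3, 1, 13, 14, 9, 8, 12, 0, 2, 7, 15, 6, 4, 5] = (0 11 7 8 12 15 5 14 4 13 6 9)(1 10 2 3)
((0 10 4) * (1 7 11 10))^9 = (0 11)(1 10)(4 7)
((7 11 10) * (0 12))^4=(12)(7 11 10)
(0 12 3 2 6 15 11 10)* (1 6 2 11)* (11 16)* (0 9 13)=[12, 6, 2, 16, 4, 5, 15, 7, 8, 13, 9, 10, 3, 0, 14, 1, 11]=(0 12 3 16 11 10 9 13)(1 6 15)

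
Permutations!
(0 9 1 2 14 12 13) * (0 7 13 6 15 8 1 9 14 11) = (0 14 12 6 15 8 1 2 11)(7 13) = [14, 2, 11, 3, 4, 5, 15, 13, 1, 9, 10, 0, 6, 7, 12, 8]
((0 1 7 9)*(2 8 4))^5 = (0 1 7 9)(2 4 8)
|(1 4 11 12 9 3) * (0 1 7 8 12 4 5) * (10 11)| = 15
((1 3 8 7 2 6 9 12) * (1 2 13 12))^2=(1 8 13 2 9 3 7 12 6)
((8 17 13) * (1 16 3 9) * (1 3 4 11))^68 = ((1 16 4 11)(3 9)(8 17 13))^68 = (8 13 17)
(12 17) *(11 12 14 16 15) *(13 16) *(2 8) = (2 8)(11 12 17 14 13 16 15) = [0, 1, 8, 3, 4, 5, 6, 7, 2, 9, 10, 12, 17, 16, 13, 11, 15, 14]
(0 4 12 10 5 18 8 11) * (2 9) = (0 4 12 10 5 18 8 11)(2 9) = [4, 1, 9, 3, 12, 18, 6, 7, 11, 2, 5, 0, 10, 13, 14, 15, 16, 17, 8]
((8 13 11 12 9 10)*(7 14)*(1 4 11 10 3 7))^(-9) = ((1 4 11 12 9 3 7 14)(8 13 10))^(-9) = (1 14 7 3 9 12 11 4)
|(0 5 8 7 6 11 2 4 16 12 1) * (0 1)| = 10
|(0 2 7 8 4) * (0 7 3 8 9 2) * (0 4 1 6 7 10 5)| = |(0 4 10 5)(1 6 7 9 2 3 8)| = 28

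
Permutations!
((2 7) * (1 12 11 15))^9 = ((1 12 11 15)(2 7))^9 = (1 12 11 15)(2 7)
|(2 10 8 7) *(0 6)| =|(0 6)(2 10 8 7)| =4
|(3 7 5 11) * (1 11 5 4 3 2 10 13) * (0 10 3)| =9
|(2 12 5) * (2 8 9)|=|(2 12 5 8 9)|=5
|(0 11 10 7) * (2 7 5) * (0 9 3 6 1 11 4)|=|(0 4)(1 11 10 5 2 7 9 3 6)|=18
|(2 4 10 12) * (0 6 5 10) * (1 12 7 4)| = 6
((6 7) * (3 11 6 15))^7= ((3 11 6 7 15))^7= (3 6 15 11 7)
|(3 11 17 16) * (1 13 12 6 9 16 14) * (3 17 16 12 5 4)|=9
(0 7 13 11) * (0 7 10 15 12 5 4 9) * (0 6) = (0 10 15 12 5 4 9 6)(7 13 11) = [10, 1, 2, 3, 9, 4, 0, 13, 8, 6, 15, 7, 5, 11, 14, 12]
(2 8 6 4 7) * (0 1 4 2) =(0 1 4 7)(2 8 6) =[1, 4, 8, 3, 7, 5, 2, 0, 6]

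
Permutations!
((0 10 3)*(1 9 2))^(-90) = ((0 10 3)(1 9 2))^(-90) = (10)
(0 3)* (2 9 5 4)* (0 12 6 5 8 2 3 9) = (0 9 8 2)(3 12 6 5 4) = [9, 1, 0, 12, 3, 4, 5, 7, 2, 8, 10, 11, 6]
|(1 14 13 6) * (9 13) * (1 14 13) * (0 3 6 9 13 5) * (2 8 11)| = 24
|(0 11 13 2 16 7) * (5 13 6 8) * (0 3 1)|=11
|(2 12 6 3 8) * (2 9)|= |(2 12 6 3 8 9)|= 6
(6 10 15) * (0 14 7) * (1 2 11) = (0 14 7)(1 2 11)(6 10 15) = [14, 2, 11, 3, 4, 5, 10, 0, 8, 9, 15, 1, 12, 13, 7, 6]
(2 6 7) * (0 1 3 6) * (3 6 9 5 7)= [1, 6, 0, 9, 4, 7, 3, 2, 8, 5]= (0 1 6 3 9 5 7 2)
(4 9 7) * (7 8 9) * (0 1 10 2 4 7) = (0 1 10 2 4)(8 9) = [1, 10, 4, 3, 0, 5, 6, 7, 9, 8, 2]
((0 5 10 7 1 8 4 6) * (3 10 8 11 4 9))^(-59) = (0 1 9 6 7 8 4 10 5 11 3)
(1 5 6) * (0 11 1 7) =(0 11 1 5 6 7) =[11, 5, 2, 3, 4, 6, 7, 0, 8, 9, 10, 1]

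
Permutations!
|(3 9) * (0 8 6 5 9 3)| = |(0 8 6 5 9)| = 5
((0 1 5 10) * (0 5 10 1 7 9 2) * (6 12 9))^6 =(12)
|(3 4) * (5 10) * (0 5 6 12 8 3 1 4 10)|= 10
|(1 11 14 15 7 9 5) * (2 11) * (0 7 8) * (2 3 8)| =|(0 7 9 5 1 3 8)(2 11 14 15)| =28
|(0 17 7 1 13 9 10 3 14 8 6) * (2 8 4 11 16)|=15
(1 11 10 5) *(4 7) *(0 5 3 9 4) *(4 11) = (0 5 1 4 7)(3 9 11 10) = [5, 4, 2, 9, 7, 1, 6, 0, 8, 11, 3, 10]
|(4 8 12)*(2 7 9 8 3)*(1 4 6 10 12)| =21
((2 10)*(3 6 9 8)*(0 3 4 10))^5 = (0 4 6 2 8 3 10 9)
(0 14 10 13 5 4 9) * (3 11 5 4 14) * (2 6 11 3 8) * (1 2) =(0 8 1 2 6 11 5 14 10 13 4 9) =[8, 2, 6, 3, 9, 14, 11, 7, 1, 0, 13, 5, 12, 4, 10]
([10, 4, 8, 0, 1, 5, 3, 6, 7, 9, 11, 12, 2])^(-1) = [3, 4, 12, 6, 1, 5, 7, 8, 2, 9, 0, 10, 11]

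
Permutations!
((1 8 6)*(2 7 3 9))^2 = (1 6 8)(2 3)(7 9)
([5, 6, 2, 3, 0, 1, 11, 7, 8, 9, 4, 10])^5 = [10, 0, 2, 3, 11, 4, 5, 7, 8, 9, 6, 1]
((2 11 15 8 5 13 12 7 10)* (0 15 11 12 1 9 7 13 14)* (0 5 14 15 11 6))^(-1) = ((0 11 6)(1 9 7 10 2 12 13)(5 15 8 14))^(-1) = (0 6 11)(1 13 12 2 10 7 9)(5 14 8 15)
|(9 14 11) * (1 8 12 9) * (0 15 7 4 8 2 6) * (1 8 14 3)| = |(0 15 7 4 14 11 8 12 9 3 1 2 6)| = 13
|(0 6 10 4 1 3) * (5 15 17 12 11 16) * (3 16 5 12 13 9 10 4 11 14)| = 56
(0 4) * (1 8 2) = (0 4)(1 8 2) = [4, 8, 1, 3, 0, 5, 6, 7, 2]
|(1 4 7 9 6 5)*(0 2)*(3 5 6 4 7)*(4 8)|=14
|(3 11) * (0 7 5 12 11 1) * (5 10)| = 8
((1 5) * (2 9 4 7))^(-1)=(1 5)(2 7 4 9)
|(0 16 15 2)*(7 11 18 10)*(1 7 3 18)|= 12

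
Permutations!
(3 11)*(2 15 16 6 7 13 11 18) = (2 15 16 6 7 13 11 3 18) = [0, 1, 15, 18, 4, 5, 7, 13, 8, 9, 10, 3, 12, 11, 14, 16, 6, 17, 2]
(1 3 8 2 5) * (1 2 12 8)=[0, 3, 5, 1, 4, 2, 6, 7, 12, 9, 10, 11, 8]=(1 3)(2 5)(8 12)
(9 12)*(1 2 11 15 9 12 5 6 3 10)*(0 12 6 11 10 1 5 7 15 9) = (0 12 6 3 1 2 10 5 11 9 7 15) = [12, 2, 10, 1, 4, 11, 3, 15, 8, 7, 5, 9, 6, 13, 14, 0]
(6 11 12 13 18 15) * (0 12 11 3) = (0 12 13 18 15 6 3) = [12, 1, 2, 0, 4, 5, 3, 7, 8, 9, 10, 11, 13, 18, 14, 6, 16, 17, 15]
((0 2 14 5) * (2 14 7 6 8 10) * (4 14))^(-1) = ((0 4 14 5)(2 7 6 8 10))^(-1) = (0 5 14 4)(2 10 8 6 7)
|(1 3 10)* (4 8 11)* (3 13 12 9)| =|(1 13 12 9 3 10)(4 8 11)| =6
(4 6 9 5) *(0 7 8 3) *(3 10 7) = (0 3)(4 6 9 5)(7 8 10) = [3, 1, 2, 0, 6, 4, 9, 8, 10, 5, 7]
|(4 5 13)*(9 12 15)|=3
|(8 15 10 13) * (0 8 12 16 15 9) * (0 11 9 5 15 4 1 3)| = 22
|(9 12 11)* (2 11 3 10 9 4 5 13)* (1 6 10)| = |(1 6 10 9 12 3)(2 11 4 5 13)| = 30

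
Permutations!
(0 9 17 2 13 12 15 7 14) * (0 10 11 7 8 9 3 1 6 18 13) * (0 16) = [3, 6, 16, 1, 4, 5, 18, 14, 9, 17, 11, 7, 15, 12, 10, 8, 0, 2, 13] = (0 3 1 6 18 13 12 15 8 9 17 2 16)(7 14 10 11)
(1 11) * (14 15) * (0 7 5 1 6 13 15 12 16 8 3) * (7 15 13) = (0 15 14 12 16 8 3)(1 11 6 7 5) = [15, 11, 2, 0, 4, 1, 7, 5, 3, 9, 10, 6, 16, 13, 12, 14, 8]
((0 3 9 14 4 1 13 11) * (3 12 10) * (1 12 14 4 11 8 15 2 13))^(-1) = (0 11 14)(2 15 8 13)(3 10 12 4 9)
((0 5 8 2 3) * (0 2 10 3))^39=((0 5 8 10 3 2))^39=(0 10)(2 8)(3 5)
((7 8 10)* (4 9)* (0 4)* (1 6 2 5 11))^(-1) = (0 9 4)(1 11 5 2 6)(7 10 8)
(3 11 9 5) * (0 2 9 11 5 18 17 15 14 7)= [2, 1, 9, 5, 4, 3, 6, 0, 8, 18, 10, 11, 12, 13, 7, 14, 16, 15, 17]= (0 2 9 18 17 15 14 7)(3 5)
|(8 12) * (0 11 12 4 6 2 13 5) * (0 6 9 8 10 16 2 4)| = 12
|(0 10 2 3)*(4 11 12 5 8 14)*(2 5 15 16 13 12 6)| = |(0 10 5 8 14 4 11 6 2 3)(12 15 16 13)| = 20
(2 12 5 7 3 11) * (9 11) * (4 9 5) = (2 12 4 9 11)(3 5 7) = [0, 1, 12, 5, 9, 7, 6, 3, 8, 11, 10, 2, 4]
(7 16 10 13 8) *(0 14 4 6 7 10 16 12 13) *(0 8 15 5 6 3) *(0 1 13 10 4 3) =(16)(0 14 3 1 13 15 5 6 7 12 10 8 4) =[14, 13, 2, 1, 0, 6, 7, 12, 4, 9, 8, 11, 10, 15, 3, 5, 16]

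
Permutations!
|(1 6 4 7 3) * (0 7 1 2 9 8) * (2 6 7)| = |(0 2 9 8)(1 7 3 6 4)| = 20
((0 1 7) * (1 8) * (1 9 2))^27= (0 2)(1 8)(7 9)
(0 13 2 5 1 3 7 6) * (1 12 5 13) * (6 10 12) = [1, 3, 13, 7, 4, 6, 0, 10, 8, 9, 12, 11, 5, 2] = (0 1 3 7 10 12 5 6)(2 13)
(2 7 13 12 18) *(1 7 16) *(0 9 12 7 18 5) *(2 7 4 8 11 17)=(0 9 12 5)(1 18 7 13 4 8 11 17 2 16)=[9, 18, 16, 3, 8, 0, 6, 13, 11, 12, 10, 17, 5, 4, 14, 15, 1, 2, 7]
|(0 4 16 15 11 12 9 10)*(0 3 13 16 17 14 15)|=12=|(0 4 17 14 15 11 12 9 10 3 13 16)|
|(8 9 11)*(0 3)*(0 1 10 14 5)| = |(0 3 1 10 14 5)(8 9 11)| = 6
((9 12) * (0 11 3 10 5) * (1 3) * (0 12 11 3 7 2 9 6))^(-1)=(0 6 12 5 10 3)(1 11 9 2 7)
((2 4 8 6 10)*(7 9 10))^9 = ((2 4 8 6 7 9 10))^9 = (2 8 7 10 4 6 9)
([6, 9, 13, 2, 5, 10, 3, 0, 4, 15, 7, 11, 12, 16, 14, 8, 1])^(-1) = [7, 16, 3, 6, 8, 4, 0, 10, 15, 1, 5, 11, 12, 2, 14, 9, 13]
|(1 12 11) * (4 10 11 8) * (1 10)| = 4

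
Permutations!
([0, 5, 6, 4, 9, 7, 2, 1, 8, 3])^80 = (1 7 5)(3 9 4)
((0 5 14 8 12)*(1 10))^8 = (0 8 5 12 14)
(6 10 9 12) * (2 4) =(2 4)(6 10 9 12) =[0, 1, 4, 3, 2, 5, 10, 7, 8, 12, 9, 11, 6]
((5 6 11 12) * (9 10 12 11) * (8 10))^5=((5 6 9 8 10 12))^5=(5 12 10 8 9 6)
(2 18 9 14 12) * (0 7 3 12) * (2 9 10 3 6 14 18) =(0 7 6 14)(3 12 9 18 10) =[7, 1, 2, 12, 4, 5, 14, 6, 8, 18, 3, 11, 9, 13, 0, 15, 16, 17, 10]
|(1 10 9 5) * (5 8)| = |(1 10 9 8 5)| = 5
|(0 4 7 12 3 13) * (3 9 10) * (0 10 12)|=6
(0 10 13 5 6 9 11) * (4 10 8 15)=[8, 1, 2, 3, 10, 6, 9, 7, 15, 11, 13, 0, 12, 5, 14, 4]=(0 8 15 4 10 13 5 6 9 11)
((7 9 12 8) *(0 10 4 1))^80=(12)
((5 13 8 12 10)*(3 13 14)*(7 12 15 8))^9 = (3 7 10 14 13 12 5)(8 15)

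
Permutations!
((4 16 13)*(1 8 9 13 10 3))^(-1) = ((1 8 9 13 4 16 10 3))^(-1) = (1 3 10 16 4 13 9 8)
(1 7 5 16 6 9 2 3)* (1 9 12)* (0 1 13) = (0 1 7 5 16 6 12 13)(2 3 9) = [1, 7, 3, 9, 4, 16, 12, 5, 8, 2, 10, 11, 13, 0, 14, 15, 6]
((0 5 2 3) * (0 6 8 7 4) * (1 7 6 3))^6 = ((0 5 2 1 7 4)(6 8))^6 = (8)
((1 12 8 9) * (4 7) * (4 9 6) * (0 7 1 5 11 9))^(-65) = ((0 7)(1 12 8 6 4)(5 11 9))^(-65) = (12)(0 7)(5 11 9)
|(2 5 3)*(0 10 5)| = |(0 10 5 3 2)| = 5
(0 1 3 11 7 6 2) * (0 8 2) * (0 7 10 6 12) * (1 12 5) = (0 12)(1 3 11 10 6 7 5)(2 8) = [12, 3, 8, 11, 4, 1, 7, 5, 2, 9, 6, 10, 0]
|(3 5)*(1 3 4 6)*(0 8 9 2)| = 20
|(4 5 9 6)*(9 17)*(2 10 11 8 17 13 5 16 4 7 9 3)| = |(2 10 11 8 17 3)(4 16)(5 13)(6 7 9)| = 6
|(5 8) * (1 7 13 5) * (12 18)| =10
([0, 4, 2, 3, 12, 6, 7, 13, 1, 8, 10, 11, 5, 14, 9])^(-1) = [0, 8, 2, 3, 1, 12, 5, 6, 9, 14, 10, 11, 4, 7, 13]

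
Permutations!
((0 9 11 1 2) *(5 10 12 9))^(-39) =(0 5 10 12 9 11 1 2)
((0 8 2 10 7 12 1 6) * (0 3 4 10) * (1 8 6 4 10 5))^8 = ((0 6 3 10 7 12 8 2)(1 4 5))^8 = (12)(1 5 4)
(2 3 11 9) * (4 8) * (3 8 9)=(2 8 4 9)(3 11)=[0, 1, 8, 11, 9, 5, 6, 7, 4, 2, 10, 3]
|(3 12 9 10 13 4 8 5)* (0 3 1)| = 10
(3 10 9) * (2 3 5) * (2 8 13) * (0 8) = (0 8 13 2 3 10 9 5) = [8, 1, 3, 10, 4, 0, 6, 7, 13, 5, 9, 11, 12, 2]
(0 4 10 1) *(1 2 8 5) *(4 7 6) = (0 7 6 4 10 2 8 5 1) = [7, 0, 8, 3, 10, 1, 4, 6, 5, 9, 2]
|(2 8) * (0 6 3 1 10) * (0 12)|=|(0 6 3 1 10 12)(2 8)|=6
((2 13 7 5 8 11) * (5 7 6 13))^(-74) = (13)(2 8)(5 11)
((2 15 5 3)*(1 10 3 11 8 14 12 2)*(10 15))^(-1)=(1 3 10 2 12 14 8 11 5 15)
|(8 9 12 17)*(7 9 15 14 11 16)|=|(7 9 12 17 8 15 14 11 16)|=9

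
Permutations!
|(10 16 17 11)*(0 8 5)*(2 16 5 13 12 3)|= 11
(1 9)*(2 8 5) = (1 9)(2 8 5) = [0, 9, 8, 3, 4, 2, 6, 7, 5, 1]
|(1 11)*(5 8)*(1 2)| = |(1 11 2)(5 8)| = 6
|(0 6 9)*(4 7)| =|(0 6 9)(4 7)| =6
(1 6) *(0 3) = [3, 6, 2, 0, 4, 5, 1] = (0 3)(1 6)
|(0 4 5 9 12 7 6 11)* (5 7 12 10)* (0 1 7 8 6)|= 21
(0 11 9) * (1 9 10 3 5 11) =(0 1 9)(3 5 11 10) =[1, 9, 2, 5, 4, 11, 6, 7, 8, 0, 3, 10]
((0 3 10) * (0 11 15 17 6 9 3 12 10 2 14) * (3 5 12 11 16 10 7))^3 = (0 17 5 3)(2 11 6 12)(7 14 15 9)(10 16)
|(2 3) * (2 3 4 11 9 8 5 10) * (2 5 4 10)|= 12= |(2 10 5)(4 11 9 8)|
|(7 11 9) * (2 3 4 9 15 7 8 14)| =6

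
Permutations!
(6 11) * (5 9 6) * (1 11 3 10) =(1 11 5 9 6 3 10) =[0, 11, 2, 10, 4, 9, 3, 7, 8, 6, 1, 5]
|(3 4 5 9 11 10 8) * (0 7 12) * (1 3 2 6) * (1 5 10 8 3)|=6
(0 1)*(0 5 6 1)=(1 5 6)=[0, 5, 2, 3, 4, 6, 1]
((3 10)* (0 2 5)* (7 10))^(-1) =(0 5 2)(3 10 7)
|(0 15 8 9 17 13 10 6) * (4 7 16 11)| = |(0 15 8 9 17 13 10 6)(4 7 16 11)| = 8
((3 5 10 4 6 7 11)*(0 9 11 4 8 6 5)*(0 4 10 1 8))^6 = ((0 9 11 3 4 5 1 8 6 7 10))^6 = (0 1 9 8 11 6 3 7 4 10 5)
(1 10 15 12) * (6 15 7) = (1 10 7 6 15 12) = [0, 10, 2, 3, 4, 5, 15, 6, 8, 9, 7, 11, 1, 13, 14, 12]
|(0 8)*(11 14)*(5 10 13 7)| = |(0 8)(5 10 13 7)(11 14)| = 4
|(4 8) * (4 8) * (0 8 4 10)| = |(0 8 4 10)| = 4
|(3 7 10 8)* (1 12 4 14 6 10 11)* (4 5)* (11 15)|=|(1 12 5 4 14 6 10 8 3 7 15 11)|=12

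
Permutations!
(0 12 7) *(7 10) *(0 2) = [12, 1, 0, 3, 4, 5, 6, 2, 8, 9, 7, 11, 10] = (0 12 10 7 2)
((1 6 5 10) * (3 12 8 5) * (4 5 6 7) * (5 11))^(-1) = (1 10 5 11 4 7)(3 6 8 12)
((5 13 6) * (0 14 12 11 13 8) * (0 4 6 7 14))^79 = ((4 6 5 8)(7 14 12 11 13))^79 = (4 8 5 6)(7 13 11 12 14)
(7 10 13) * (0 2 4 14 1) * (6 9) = [2, 0, 4, 3, 14, 5, 9, 10, 8, 6, 13, 11, 12, 7, 1] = (0 2 4 14 1)(6 9)(7 10 13)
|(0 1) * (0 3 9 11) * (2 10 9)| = |(0 1 3 2 10 9 11)| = 7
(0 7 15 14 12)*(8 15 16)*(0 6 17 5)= (0 7 16 8 15 14 12 6 17 5)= [7, 1, 2, 3, 4, 0, 17, 16, 15, 9, 10, 11, 6, 13, 12, 14, 8, 5]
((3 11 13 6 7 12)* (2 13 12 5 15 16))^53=(2 5 13 15 6 16 7)(3 12 11)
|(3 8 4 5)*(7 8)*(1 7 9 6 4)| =|(1 7 8)(3 9 6 4 5)| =15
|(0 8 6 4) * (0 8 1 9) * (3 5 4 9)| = |(0 1 3 5 4 8 6 9)| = 8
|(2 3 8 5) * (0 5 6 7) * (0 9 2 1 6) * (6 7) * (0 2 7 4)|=|(0 5 1 4)(2 3 8)(7 9)|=12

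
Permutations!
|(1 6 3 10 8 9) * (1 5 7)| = |(1 6 3 10 8 9 5 7)| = 8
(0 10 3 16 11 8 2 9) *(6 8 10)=(0 6 8 2 9)(3 16 11 10)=[6, 1, 9, 16, 4, 5, 8, 7, 2, 0, 3, 10, 12, 13, 14, 15, 11]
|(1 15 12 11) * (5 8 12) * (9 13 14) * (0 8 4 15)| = |(0 8 12 11 1)(4 15 5)(9 13 14)| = 15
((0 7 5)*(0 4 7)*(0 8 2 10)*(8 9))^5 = ((0 9 8 2 10)(4 7 5))^5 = (10)(4 5 7)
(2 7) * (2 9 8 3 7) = (3 7 9 8) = [0, 1, 2, 7, 4, 5, 6, 9, 3, 8]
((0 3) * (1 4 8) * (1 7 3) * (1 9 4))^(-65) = ((0 9 4 8 7 3))^(-65) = (0 9 4 8 7 3)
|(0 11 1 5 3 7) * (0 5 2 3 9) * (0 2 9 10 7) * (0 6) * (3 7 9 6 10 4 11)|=|(0 3 10 9 2 7 5 4 11 1 6)|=11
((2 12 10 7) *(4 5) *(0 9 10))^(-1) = (0 12 2 7 10 9)(4 5)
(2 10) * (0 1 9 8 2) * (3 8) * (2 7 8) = (0 1 9 3 2 10)(7 8) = [1, 9, 10, 2, 4, 5, 6, 8, 7, 3, 0]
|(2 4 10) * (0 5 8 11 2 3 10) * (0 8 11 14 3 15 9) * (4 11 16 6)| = 22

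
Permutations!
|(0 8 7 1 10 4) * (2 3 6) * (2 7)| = 9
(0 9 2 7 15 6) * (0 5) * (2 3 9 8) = [8, 1, 7, 9, 4, 0, 5, 15, 2, 3, 10, 11, 12, 13, 14, 6] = (0 8 2 7 15 6 5)(3 9)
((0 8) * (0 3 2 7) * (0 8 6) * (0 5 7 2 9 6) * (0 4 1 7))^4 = (0 8 5 7 6 1 9 4 3) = ((0 4 1 7 8 3 9 6 5))^4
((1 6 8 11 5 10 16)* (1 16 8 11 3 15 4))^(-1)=((16)(1 6 11 5 10 8 3 15 4))^(-1)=(16)(1 4 15 3 8 10 5 11 6)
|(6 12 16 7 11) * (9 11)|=6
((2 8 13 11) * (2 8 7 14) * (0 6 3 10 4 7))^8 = (14)(8 11 13)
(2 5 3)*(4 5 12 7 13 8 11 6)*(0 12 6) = (0 12 7 13 8 11)(2 6 4 5 3) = [12, 1, 6, 2, 5, 3, 4, 13, 11, 9, 10, 0, 7, 8]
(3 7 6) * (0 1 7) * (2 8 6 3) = (0 1 7 3)(2 8 6) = [1, 7, 8, 0, 4, 5, 2, 3, 6]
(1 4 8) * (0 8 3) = (0 8 1 4 3) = [8, 4, 2, 0, 3, 5, 6, 7, 1]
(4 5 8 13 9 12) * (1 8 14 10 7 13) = (1 8)(4 5 14 10 7 13 9 12) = [0, 8, 2, 3, 5, 14, 6, 13, 1, 12, 7, 11, 4, 9, 10]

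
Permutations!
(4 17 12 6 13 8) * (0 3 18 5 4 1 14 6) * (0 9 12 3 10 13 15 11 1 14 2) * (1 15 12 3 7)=[10, 2, 0, 18, 17, 4, 12, 1, 14, 3, 13, 15, 9, 8, 6, 11, 16, 7, 5]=(0 10 13 8 14 6 12 9 3 18 5 4 17 7 1 2)(11 15)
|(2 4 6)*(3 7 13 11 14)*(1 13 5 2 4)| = |(1 13 11 14 3 7 5 2)(4 6)| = 8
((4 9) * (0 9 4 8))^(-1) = (0 8 9)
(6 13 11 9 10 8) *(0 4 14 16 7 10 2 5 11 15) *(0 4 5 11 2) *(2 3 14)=(0 5 3 14 16 7 10 8 6 13 15 4 2 11 9)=[5, 1, 11, 14, 2, 3, 13, 10, 6, 0, 8, 9, 12, 15, 16, 4, 7]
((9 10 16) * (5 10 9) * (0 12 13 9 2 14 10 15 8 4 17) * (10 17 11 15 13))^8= ((0 12 10 16 5 13 9 2 14 17)(4 11 15 8))^8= (0 14 9 5 10)(2 13 16 12 17)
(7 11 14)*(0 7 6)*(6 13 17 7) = (0 6)(7 11 14 13 17) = [6, 1, 2, 3, 4, 5, 0, 11, 8, 9, 10, 14, 12, 17, 13, 15, 16, 7]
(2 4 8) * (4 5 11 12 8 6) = (2 5 11 12 8)(4 6) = [0, 1, 5, 3, 6, 11, 4, 7, 2, 9, 10, 12, 8]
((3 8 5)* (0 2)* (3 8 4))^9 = (0 2)(3 4)(5 8)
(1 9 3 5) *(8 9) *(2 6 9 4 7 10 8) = (1 2 6 9 3 5)(4 7 10 8) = [0, 2, 6, 5, 7, 1, 9, 10, 4, 3, 8]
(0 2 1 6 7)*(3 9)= [2, 6, 1, 9, 4, 5, 7, 0, 8, 3]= (0 2 1 6 7)(3 9)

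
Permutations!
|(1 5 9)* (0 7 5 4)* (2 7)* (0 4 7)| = 4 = |(0 2)(1 7 5 9)|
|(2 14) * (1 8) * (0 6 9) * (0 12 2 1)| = |(0 6 9 12 2 14 1 8)| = 8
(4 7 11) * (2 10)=[0, 1, 10, 3, 7, 5, 6, 11, 8, 9, 2, 4]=(2 10)(4 7 11)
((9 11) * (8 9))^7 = ((8 9 11))^7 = (8 9 11)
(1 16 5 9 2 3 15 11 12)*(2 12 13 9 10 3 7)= (1 16 5 10 3 15 11 13 9 12)(2 7)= [0, 16, 7, 15, 4, 10, 6, 2, 8, 12, 3, 13, 1, 9, 14, 11, 5]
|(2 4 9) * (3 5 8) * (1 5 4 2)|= |(1 5 8 3 4 9)|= 6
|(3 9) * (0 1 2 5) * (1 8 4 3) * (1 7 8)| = |(0 1 2 5)(3 9 7 8 4)| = 20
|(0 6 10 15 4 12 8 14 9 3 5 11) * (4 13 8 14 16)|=14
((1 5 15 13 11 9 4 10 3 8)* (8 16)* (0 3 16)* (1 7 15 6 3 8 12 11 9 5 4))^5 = ((0 8 7 15 13 9 1 4 10 16 12 11 5 6 3))^5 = (0 9 12)(1 11 8)(3 13 16)(4 5 7)(6 15 10)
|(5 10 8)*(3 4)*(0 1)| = |(0 1)(3 4)(5 10 8)| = 6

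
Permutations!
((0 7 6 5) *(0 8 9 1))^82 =((0 7 6 5 8 9 1))^82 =(0 9 5 7 1 8 6)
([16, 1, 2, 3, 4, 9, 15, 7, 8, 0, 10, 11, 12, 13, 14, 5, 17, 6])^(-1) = (0 9 5 15 6 17 16)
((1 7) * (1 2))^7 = ((1 7 2))^7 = (1 7 2)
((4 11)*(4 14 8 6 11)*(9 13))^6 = ((6 11 14 8)(9 13))^6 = (6 14)(8 11)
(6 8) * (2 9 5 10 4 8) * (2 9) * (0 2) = [2, 1, 0, 3, 8, 10, 9, 7, 6, 5, 4] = (0 2)(4 8 6 9 5 10)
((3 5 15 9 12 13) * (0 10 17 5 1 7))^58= (0 5 12 1 10 15 13 7 17 9 3)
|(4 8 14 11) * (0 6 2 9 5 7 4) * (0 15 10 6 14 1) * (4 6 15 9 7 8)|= 42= |(0 14 11 9 5 8 1)(2 7 6)(10 15)|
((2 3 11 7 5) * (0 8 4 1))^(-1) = ((0 8 4 1)(2 3 11 7 5))^(-1) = (0 1 4 8)(2 5 7 11 3)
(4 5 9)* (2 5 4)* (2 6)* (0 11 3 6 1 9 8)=(0 11 3 6 2 5 8)(1 9)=[11, 9, 5, 6, 4, 8, 2, 7, 0, 1, 10, 3]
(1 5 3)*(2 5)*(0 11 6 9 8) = (0 11 6 9 8)(1 2 5 3) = [11, 2, 5, 1, 4, 3, 9, 7, 0, 8, 10, 6]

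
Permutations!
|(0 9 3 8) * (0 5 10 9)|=5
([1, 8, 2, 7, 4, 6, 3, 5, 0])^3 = (8)(3 6 5 7)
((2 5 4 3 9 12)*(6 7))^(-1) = ((2 5 4 3 9 12)(6 7))^(-1) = (2 12 9 3 4 5)(6 7)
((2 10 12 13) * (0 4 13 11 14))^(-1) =((0 4 13 2 10 12 11 14))^(-1) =(0 14 11 12 10 2 13 4)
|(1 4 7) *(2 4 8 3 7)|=|(1 8 3 7)(2 4)|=4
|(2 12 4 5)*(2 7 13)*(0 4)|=7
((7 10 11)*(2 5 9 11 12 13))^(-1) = (2 13 12 10 7 11 9 5)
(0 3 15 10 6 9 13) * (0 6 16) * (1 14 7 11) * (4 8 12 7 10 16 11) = (0 3 15 16)(1 14 10 11)(4 8 12 7)(6 9 13) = [3, 14, 2, 15, 8, 5, 9, 4, 12, 13, 11, 1, 7, 6, 10, 16, 0]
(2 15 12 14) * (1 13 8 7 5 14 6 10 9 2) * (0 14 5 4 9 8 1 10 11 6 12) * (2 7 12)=(0 14 10 8 12 2 15)(1 13)(4 9 7)(6 11)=[14, 13, 15, 3, 9, 5, 11, 4, 12, 7, 8, 6, 2, 1, 10, 0]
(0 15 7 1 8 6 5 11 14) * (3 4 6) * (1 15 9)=(0 9 1 8 3 4 6 5 11 14)(7 15)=[9, 8, 2, 4, 6, 11, 5, 15, 3, 1, 10, 14, 12, 13, 0, 7]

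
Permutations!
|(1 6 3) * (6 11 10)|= |(1 11 10 6 3)|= 5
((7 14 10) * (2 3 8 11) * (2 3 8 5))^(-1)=(2 5 3 11 8)(7 10 14)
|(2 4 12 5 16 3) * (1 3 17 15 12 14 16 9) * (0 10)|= 22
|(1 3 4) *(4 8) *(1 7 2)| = |(1 3 8 4 7 2)| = 6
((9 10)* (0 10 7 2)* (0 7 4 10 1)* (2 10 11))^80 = ((0 1)(2 7 10 9 4 11))^80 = (2 10 4)(7 9 11)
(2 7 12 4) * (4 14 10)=(2 7 12 14 10 4)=[0, 1, 7, 3, 2, 5, 6, 12, 8, 9, 4, 11, 14, 13, 10]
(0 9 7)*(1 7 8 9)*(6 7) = (0 1 6 7)(8 9) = [1, 6, 2, 3, 4, 5, 7, 0, 9, 8]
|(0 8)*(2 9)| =2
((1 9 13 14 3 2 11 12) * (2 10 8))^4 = (1 3 11 13 8)(2 9 10 12 14)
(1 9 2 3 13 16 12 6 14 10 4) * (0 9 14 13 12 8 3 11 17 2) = (0 9)(1 14 10 4)(2 11 17)(3 12 6 13 16 8) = [9, 14, 11, 12, 1, 5, 13, 7, 3, 0, 4, 17, 6, 16, 10, 15, 8, 2]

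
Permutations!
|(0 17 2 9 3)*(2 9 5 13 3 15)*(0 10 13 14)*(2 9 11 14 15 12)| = |(0 17 11 14)(2 5 15 9 12)(3 10 13)| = 60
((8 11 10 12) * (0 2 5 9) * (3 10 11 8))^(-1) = (0 9 5 2)(3 12 10) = ((0 2 5 9)(3 10 12))^(-1)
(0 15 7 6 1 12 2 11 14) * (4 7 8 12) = [15, 4, 11, 3, 7, 5, 1, 6, 12, 9, 10, 14, 2, 13, 0, 8] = (0 15 8 12 2 11 14)(1 4 7 6)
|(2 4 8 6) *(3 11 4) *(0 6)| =|(0 6 2 3 11 4 8)| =7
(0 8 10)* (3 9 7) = [8, 1, 2, 9, 4, 5, 6, 3, 10, 7, 0] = (0 8 10)(3 9 7)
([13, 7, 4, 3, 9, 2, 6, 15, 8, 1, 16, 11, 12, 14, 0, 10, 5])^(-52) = [14, 15, 9, 3, 1, 4, 6, 10, 8, 7, 5, 11, 12, 0, 13, 16, 2]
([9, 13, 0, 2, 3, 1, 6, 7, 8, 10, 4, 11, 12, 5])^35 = (0 2 3 4 10 9)(1 5 13)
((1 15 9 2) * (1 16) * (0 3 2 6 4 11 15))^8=((0 3 2 16 1)(4 11 15 9 6))^8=(0 16 3 1 2)(4 9 11 6 15)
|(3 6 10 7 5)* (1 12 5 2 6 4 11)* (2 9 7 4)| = 18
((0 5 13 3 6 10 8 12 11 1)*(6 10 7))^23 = ((0 5 13 3 10 8 12 11 1)(6 7))^23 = (0 8 5 12 13 11 3 1 10)(6 7)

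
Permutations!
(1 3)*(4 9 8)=(1 3)(4 9 8)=[0, 3, 2, 1, 9, 5, 6, 7, 4, 8]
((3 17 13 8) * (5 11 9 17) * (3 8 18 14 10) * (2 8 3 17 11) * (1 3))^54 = (1 8 2 5 3)(10 14 18 13 17)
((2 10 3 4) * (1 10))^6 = (1 10 3 4 2)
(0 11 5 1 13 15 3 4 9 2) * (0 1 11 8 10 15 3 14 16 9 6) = (0 8 10 15 14 16 9 2 1 13 3 4 6)(5 11) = [8, 13, 1, 4, 6, 11, 0, 7, 10, 2, 15, 5, 12, 3, 16, 14, 9]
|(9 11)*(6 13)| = |(6 13)(9 11)| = 2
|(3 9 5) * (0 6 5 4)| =6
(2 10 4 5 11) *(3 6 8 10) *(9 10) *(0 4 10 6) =(0 4 5 11 2 3)(6 8 9) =[4, 1, 3, 0, 5, 11, 8, 7, 9, 6, 10, 2]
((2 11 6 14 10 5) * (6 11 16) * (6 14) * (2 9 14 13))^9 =((2 16 13)(5 9 14 10))^9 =(16)(5 9 14 10)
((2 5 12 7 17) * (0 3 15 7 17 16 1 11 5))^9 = ((0 3 15 7 16 1 11 5 12 17 2))^9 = (0 17 5 1 7 3 2 12 11 16 15)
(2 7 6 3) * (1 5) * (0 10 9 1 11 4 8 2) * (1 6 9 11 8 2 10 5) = [5, 1, 7, 0, 2, 8, 3, 9, 10, 6, 11, 4] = (0 5 8 10 11 4 2 7 9 6 3)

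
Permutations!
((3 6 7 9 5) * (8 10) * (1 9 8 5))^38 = (3 7 10)(5 6 8)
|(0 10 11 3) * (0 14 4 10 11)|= 6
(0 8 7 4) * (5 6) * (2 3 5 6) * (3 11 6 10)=(0 8 7 4)(2 11 6 10 3 5)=[8, 1, 11, 5, 0, 2, 10, 4, 7, 9, 3, 6]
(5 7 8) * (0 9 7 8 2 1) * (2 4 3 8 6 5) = (0 9 7 4 3 8 2 1)(5 6) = [9, 0, 1, 8, 3, 6, 5, 4, 2, 7]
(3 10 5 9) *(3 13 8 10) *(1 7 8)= (1 7 8 10 5 9 13)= [0, 7, 2, 3, 4, 9, 6, 8, 10, 13, 5, 11, 12, 1]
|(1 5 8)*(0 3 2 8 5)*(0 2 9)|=|(0 3 9)(1 2 8)|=3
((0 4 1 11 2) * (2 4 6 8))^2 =(0 8)(1 4 11)(2 6)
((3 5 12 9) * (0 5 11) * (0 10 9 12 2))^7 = (12)(0 5 2)(3 9 10 11)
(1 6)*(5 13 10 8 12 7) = (1 6)(5 13 10 8 12 7) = [0, 6, 2, 3, 4, 13, 1, 5, 12, 9, 8, 11, 7, 10]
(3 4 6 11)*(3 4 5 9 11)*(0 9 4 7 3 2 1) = (0 9 11 7 3 5 4 6 2 1) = [9, 0, 1, 5, 6, 4, 2, 3, 8, 11, 10, 7]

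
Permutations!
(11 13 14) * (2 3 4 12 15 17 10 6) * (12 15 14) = (2 3 4 15 17 10 6)(11 13 12 14) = [0, 1, 3, 4, 15, 5, 2, 7, 8, 9, 6, 13, 14, 12, 11, 17, 16, 10]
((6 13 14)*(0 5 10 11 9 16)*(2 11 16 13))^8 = (16)(2 9 14)(6 11 13)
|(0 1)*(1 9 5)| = 4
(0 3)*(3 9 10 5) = (0 9 10 5 3) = [9, 1, 2, 0, 4, 3, 6, 7, 8, 10, 5]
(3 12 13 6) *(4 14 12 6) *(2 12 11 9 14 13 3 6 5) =(2 12 3 5)(4 13)(9 14 11) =[0, 1, 12, 5, 13, 2, 6, 7, 8, 14, 10, 9, 3, 4, 11]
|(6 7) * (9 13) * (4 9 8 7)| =|(4 9 13 8 7 6)| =6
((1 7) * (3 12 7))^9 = ((1 3 12 7))^9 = (1 3 12 7)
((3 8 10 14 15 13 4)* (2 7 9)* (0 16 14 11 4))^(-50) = ((0 16 14 15 13)(2 7 9)(3 8 10 11 4))^(-50) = (16)(2 7 9)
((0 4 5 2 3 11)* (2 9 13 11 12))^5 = ((0 4 5 9 13 11)(2 3 12))^5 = (0 11 13 9 5 4)(2 12 3)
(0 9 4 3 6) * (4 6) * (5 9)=(0 5 9 6)(3 4)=[5, 1, 2, 4, 3, 9, 0, 7, 8, 6]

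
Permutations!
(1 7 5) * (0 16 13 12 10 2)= [16, 7, 0, 3, 4, 1, 6, 5, 8, 9, 2, 11, 10, 12, 14, 15, 13]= (0 16 13 12 10 2)(1 7 5)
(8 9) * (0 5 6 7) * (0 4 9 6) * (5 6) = (0 6 7 4 9 8 5) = [6, 1, 2, 3, 9, 0, 7, 4, 5, 8]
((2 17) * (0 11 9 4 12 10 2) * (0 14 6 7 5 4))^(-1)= ((0 11 9)(2 17 14 6 7 5 4 12 10))^(-1)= (0 9 11)(2 10 12 4 5 7 6 14 17)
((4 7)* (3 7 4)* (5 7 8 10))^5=((3 8 10 5 7))^5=(10)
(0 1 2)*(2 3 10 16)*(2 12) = (0 1 3 10 16 12 2) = [1, 3, 0, 10, 4, 5, 6, 7, 8, 9, 16, 11, 2, 13, 14, 15, 12]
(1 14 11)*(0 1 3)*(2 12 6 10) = (0 1 14 11 3)(2 12 6 10) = [1, 14, 12, 0, 4, 5, 10, 7, 8, 9, 2, 3, 6, 13, 11]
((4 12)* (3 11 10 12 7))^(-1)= (3 7 4 12 10 11)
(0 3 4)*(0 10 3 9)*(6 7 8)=(0 9)(3 4 10)(6 7 8)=[9, 1, 2, 4, 10, 5, 7, 8, 6, 0, 3]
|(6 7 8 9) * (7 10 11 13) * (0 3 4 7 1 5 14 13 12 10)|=|(0 3 4 7 8 9 6)(1 5 14 13)(10 11 12)|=84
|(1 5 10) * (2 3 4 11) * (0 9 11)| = 6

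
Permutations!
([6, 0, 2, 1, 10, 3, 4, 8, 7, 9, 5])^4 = (0 5 6 3 4 1 10)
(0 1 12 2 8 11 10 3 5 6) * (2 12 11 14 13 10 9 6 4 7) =(0 1 11 9 6)(2 8 14 13 10 3 5 4 7) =[1, 11, 8, 5, 7, 4, 0, 2, 14, 6, 3, 9, 12, 10, 13]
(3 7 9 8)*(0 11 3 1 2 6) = (0 11 3 7 9 8 1 2 6) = [11, 2, 6, 7, 4, 5, 0, 9, 1, 8, 10, 3]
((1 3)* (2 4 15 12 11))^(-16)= ((1 3)(2 4 15 12 11))^(-16)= (2 11 12 15 4)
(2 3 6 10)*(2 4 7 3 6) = (2 6 10 4 7 3) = [0, 1, 6, 2, 7, 5, 10, 3, 8, 9, 4]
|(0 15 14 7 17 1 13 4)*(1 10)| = |(0 15 14 7 17 10 1 13 4)| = 9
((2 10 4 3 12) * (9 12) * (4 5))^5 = (2 9 4 10 12 3 5)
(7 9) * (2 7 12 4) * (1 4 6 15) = [0, 4, 7, 3, 2, 5, 15, 9, 8, 12, 10, 11, 6, 13, 14, 1] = (1 4 2 7 9 12 6 15)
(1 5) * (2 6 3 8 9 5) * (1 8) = (1 2 6 3)(5 8 9) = [0, 2, 6, 1, 4, 8, 3, 7, 9, 5]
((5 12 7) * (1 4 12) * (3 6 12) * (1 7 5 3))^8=(3 5 6 7 12)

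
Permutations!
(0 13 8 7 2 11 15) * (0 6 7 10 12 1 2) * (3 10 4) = [13, 2, 11, 10, 3, 5, 7, 0, 4, 9, 12, 15, 1, 8, 14, 6] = (0 13 8 4 3 10 12 1 2 11 15 6 7)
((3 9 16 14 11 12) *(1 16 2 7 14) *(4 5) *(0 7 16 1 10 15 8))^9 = ((0 7 14 11 12 3 9 2 16 10 15 8)(4 5))^9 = (0 10 9 11)(2 12 7 15)(3 14 8 16)(4 5)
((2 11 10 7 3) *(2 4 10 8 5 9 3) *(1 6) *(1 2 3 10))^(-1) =(1 4 3 7 10 9 5 8 11 2 6) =((1 6 2 11 8 5 9 10 7 3 4))^(-1)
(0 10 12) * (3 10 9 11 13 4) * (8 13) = (0 9 11 8 13 4 3 10 12) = [9, 1, 2, 10, 3, 5, 6, 7, 13, 11, 12, 8, 0, 4]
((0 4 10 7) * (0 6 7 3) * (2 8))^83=((0 4 10 3)(2 8)(6 7))^83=(0 3 10 4)(2 8)(6 7)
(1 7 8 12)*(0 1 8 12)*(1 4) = [4, 7, 2, 3, 1, 5, 6, 12, 0, 9, 10, 11, 8] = (0 4 1 7 12 8)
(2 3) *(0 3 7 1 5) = (0 3 2 7 1 5) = [3, 5, 7, 2, 4, 0, 6, 1]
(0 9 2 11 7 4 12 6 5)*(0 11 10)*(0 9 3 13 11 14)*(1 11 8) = [3, 11, 10, 13, 12, 14, 5, 4, 1, 2, 9, 7, 6, 8, 0] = (0 3 13 8 1 11 7 4 12 6 5 14)(2 10 9)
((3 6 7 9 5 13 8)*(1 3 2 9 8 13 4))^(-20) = ((13)(1 3 6 7 8 2 9 5 4))^(-20) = (13)(1 5 2 7 3 4 9 8 6)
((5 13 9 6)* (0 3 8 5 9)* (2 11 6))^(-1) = ((0 3 8 5 13)(2 11 6 9))^(-1) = (0 13 5 8 3)(2 9 6 11)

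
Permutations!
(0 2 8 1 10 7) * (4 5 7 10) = [2, 4, 8, 3, 5, 7, 6, 0, 1, 9, 10] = (10)(0 2 8 1 4 5 7)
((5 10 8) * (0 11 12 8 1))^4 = (0 5 11 10 12 1 8)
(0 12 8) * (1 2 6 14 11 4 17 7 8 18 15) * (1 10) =(0 12 18 15 10 1 2 6 14 11 4 17 7 8) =[12, 2, 6, 3, 17, 5, 14, 8, 0, 9, 1, 4, 18, 13, 11, 10, 16, 7, 15]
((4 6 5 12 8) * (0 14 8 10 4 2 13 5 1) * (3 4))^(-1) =(0 1 6 4 3 10 12 5 13 2 8 14)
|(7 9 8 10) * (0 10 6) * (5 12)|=6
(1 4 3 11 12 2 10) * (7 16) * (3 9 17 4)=[0, 3, 10, 11, 9, 5, 6, 16, 8, 17, 1, 12, 2, 13, 14, 15, 7, 4]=(1 3 11 12 2 10)(4 9 17)(7 16)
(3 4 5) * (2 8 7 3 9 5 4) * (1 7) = [0, 7, 8, 2, 4, 9, 6, 3, 1, 5] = (1 7 3 2 8)(5 9)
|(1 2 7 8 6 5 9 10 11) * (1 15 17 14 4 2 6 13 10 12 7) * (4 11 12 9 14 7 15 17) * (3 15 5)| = 18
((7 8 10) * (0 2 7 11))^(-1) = ((0 2 7 8 10 11))^(-1) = (0 11 10 8 7 2)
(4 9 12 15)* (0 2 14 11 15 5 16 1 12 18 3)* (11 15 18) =(0 2 14 15 4 9 11 18 3)(1 12 5 16) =[2, 12, 14, 0, 9, 16, 6, 7, 8, 11, 10, 18, 5, 13, 15, 4, 1, 17, 3]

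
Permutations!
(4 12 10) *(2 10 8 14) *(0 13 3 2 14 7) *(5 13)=(14)(0 5 13 3 2 10 4 12 8 7)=[5, 1, 10, 2, 12, 13, 6, 0, 7, 9, 4, 11, 8, 3, 14]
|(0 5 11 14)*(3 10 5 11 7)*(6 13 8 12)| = 12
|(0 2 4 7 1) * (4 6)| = 6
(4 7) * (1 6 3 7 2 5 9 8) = (1 6 3 7 4 2 5 9 8) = [0, 6, 5, 7, 2, 9, 3, 4, 1, 8]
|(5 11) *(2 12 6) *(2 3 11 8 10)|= |(2 12 6 3 11 5 8 10)|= 8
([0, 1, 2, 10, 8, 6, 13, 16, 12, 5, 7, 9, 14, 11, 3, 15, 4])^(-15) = (3 10 7 16 4 8 12 14)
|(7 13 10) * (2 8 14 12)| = |(2 8 14 12)(7 13 10)| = 12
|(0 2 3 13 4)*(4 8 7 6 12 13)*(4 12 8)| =6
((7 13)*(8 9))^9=((7 13)(8 9))^9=(7 13)(8 9)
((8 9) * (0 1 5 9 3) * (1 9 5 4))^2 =(0 8)(3 9)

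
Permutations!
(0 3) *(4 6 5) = (0 3)(4 6 5) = [3, 1, 2, 0, 6, 4, 5]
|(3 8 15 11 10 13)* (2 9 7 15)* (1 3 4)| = |(1 3 8 2 9 7 15 11 10 13 4)| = 11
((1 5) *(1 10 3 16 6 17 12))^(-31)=((1 5 10 3 16 6 17 12))^(-31)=(1 5 10 3 16 6 17 12)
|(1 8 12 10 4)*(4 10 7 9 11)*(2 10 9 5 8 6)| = 28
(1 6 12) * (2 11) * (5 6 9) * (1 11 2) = (1 9 5 6 12 11) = [0, 9, 2, 3, 4, 6, 12, 7, 8, 5, 10, 1, 11]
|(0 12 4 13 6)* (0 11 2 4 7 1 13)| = |(0 12 7 1 13 6 11 2 4)| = 9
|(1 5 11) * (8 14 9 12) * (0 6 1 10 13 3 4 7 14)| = |(0 6 1 5 11 10 13 3 4 7 14 9 12 8)| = 14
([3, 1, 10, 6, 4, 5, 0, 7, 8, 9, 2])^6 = (10)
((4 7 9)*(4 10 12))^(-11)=(4 12 10 9 7)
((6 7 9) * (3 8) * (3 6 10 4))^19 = ((3 8 6 7 9 10 4))^19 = (3 10 7 8 4 9 6)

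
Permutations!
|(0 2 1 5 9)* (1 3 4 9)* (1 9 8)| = |(0 2 3 4 8 1 5 9)| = 8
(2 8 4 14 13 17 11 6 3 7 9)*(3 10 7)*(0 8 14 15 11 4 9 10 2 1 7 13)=(0 8 9 1 7 10 13 17 4 15 11 6 2 14)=[8, 7, 14, 3, 15, 5, 2, 10, 9, 1, 13, 6, 12, 17, 0, 11, 16, 4]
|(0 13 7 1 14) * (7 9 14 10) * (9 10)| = |(0 13 10 7 1 9 14)| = 7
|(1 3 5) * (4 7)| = 6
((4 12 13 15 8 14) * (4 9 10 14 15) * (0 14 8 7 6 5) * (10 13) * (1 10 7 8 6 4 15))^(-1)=(0 5 6 10 1 8 15 13 9 14)(4 7 12)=((0 14 9 13 15 8 1 10 6 5)(4 12 7))^(-1)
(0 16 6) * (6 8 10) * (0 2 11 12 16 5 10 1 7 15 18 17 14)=(0 5 10 6 2 11 12 16 8 1 7 15 18 17 14)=[5, 7, 11, 3, 4, 10, 2, 15, 1, 9, 6, 12, 16, 13, 0, 18, 8, 14, 17]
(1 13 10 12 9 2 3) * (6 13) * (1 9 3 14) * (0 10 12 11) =(0 10 11)(1 6 13 12 3 9 2 14) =[10, 6, 14, 9, 4, 5, 13, 7, 8, 2, 11, 0, 3, 12, 1]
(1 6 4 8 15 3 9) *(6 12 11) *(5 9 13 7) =(1 12 11 6 4 8 15 3 13 7 5 9) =[0, 12, 2, 13, 8, 9, 4, 5, 15, 1, 10, 6, 11, 7, 14, 3]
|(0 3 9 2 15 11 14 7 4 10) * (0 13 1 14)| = 6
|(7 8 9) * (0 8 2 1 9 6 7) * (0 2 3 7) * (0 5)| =|(0 8 6 5)(1 9 2)(3 7)| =12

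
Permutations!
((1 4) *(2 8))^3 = (1 4)(2 8)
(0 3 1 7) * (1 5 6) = [3, 7, 2, 5, 4, 6, 1, 0] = (0 3 5 6 1 7)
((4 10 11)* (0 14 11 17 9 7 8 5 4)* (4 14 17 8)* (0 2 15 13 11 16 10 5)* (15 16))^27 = (0 8 10 16 2 11 13 15 14 5 4 7 9 17)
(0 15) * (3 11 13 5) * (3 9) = (0 15)(3 11 13 5 9) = [15, 1, 2, 11, 4, 9, 6, 7, 8, 3, 10, 13, 12, 5, 14, 0]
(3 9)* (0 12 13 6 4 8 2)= [12, 1, 0, 9, 8, 5, 4, 7, 2, 3, 10, 11, 13, 6]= (0 12 13 6 4 8 2)(3 9)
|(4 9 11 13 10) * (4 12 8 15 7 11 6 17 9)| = 21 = |(6 17 9)(7 11 13 10 12 8 15)|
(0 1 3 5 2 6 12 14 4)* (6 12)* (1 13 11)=(0 13 11 1 3 5 2 12 14 4)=[13, 3, 12, 5, 0, 2, 6, 7, 8, 9, 10, 1, 14, 11, 4]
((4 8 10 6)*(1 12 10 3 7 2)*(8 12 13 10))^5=(1 12)(2 4)(3 10)(6 7)(8 13)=((1 13 10 6 4 12 8 3 7 2))^5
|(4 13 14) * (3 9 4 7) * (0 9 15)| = 8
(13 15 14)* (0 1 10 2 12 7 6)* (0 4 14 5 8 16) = (0 1 10 2 12 7 6 4 14 13 15 5 8 16) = [1, 10, 12, 3, 14, 8, 4, 6, 16, 9, 2, 11, 7, 15, 13, 5, 0]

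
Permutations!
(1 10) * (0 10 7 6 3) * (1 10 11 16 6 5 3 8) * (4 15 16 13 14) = [11, 7, 2, 0, 15, 3, 8, 5, 1, 9, 10, 13, 12, 14, 4, 16, 6] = (0 11 13 14 4 15 16 6 8 1 7 5 3)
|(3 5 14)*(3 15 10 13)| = 6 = |(3 5 14 15 10 13)|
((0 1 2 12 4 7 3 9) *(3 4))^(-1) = (0 9 3 12 2 1)(4 7)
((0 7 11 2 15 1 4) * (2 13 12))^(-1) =(0 4 1 15 2 12 13 11 7)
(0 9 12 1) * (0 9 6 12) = (0 6 12 1 9) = [6, 9, 2, 3, 4, 5, 12, 7, 8, 0, 10, 11, 1]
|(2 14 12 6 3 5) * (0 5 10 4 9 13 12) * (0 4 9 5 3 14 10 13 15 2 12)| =60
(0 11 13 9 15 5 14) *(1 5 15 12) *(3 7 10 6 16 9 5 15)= (0 11 13 5 14)(1 15 3 7 10 6 16 9 12)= [11, 15, 2, 7, 4, 14, 16, 10, 8, 12, 6, 13, 1, 5, 0, 3, 9]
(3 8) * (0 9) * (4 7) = [9, 1, 2, 8, 7, 5, 6, 4, 3, 0] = (0 9)(3 8)(4 7)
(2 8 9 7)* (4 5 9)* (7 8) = (2 7)(4 5 9 8) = [0, 1, 7, 3, 5, 9, 6, 2, 4, 8]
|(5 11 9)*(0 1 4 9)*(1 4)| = |(0 4 9 5 11)| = 5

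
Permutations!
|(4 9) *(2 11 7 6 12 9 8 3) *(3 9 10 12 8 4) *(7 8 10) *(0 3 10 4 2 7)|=11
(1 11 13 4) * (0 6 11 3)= [6, 3, 2, 0, 1, 5, 11, 7, 8, 9, 10, 13, 12, 4]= (0 6 11 13 4 1 3)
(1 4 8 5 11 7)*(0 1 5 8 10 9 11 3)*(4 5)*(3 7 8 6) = [1, 5, 2, 0, 10, 7, 3, 4, 6, 11, 9, 8] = (0 1 5 7 4 10 9 11 8 6 3)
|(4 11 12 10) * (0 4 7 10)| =|(0 4 11 12)(7 10)| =4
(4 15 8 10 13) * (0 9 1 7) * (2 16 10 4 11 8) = (0 9 1 7)(2 16 10 13 11 8 4 15) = [9, 7, 16, 3, 15, 5, 6, 0, 4, 1, 13, 8, 12, 11, 14, 2, 10]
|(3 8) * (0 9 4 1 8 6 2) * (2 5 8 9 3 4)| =|(0 3 6 5 8 4 1 9 2)| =9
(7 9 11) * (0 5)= (0 5)(7 9 11)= [5, 1, 2, 3, 4, 0, 6, 9, 8, 11, 10, 7]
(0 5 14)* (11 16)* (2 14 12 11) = [5, 1, 14, 3, 4, 12, 6, 7, 8, 9, 10, 16, 11, 13, 0, 15, 2] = (0 5 12 11 16 2 14)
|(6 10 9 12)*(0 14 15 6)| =|(0 14 15 6 10 9 12)| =7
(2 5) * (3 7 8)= (2 5)(3 7 8)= [0, 1, 5, 7, 4, 2, 6, 8, 3]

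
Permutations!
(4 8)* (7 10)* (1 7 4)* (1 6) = (1 7 10 4 8 6) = [0, 7, 2, 3, 8, 5, 1, 10, 6, 9, 4]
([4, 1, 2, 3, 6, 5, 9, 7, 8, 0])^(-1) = [9, 1, 2, 3, 0, 5, 4, 7, 8, 6]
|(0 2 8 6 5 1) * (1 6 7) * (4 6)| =15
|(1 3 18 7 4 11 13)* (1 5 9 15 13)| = |(1 3 18 7 4 11)(5 9 15 13)| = 12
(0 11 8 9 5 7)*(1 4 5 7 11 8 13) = (0 8 9 7)(1 4 5 11 13) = [8, 4, 2, 3, 5, 11, 6, 0, 9, 7, 10, 13, 12, 1]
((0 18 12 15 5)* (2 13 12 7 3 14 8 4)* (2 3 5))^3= ((0 18 7 5)(2 13 12 15)(3 14 8 4))^3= (0 5 7 18)(2 15 12 13)(3 4 8 14)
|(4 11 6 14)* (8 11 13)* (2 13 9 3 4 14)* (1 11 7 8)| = |(14)(1 11 6 2 13)(3 4 9)(7 8)| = 30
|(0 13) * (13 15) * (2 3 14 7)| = |(0 15 13)(2 3 14 7)| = 12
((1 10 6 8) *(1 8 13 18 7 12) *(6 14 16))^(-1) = (1 12 7 18 13 6 16 14 10)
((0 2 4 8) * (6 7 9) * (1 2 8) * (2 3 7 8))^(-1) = (0 8 6 9 7 3 1 4 2)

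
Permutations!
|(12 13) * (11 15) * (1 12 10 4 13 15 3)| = 15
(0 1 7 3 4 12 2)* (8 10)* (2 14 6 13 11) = (0 1 7 3 4 12 14 6 13 11 2)(8 10) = [1, 7, 0, 4, 12, 5, 13, 3, 10, 9, 8, 2, 14, 11, 6]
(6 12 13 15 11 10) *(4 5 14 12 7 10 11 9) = [0, 1, 2, 3, 5, 14, 7, 10, 8, 4, 6, 11, 13, 15, 12, 9] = (4 5 14 12 13 15 9)(6 7 10)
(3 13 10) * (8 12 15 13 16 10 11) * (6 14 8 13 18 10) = (3 16 6 14 8 12 15 18 10)(11 13) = [0, 1, 2, 16, 4, 5, 14, 7, 12, 9, 3, 13, 15, 11, 8, 18, 6, 17, 10]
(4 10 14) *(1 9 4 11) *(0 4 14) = (0 4 10)(1 9 14 11) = [4, 9, 2, 3, 10, 5, 6, 7, 8, 14, 0, 1, 12, 13, 11]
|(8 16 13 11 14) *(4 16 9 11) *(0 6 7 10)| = |(0 6 7 10)(4 16 13)(8 9 11 14)| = 12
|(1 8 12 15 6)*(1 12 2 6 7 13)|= 8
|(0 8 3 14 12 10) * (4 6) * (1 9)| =|(0 8 3 14 12 10)(1 9)(4 6)| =6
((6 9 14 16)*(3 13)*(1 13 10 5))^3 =(1 10 13 5 3)(6 16 14 9)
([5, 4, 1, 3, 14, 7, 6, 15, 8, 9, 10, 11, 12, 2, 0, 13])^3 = (0 15 1)(2 14 7)(4 5 13)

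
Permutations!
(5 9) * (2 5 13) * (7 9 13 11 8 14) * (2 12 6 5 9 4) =(2 9 11 8 14 7 4)(5 13 12 6) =[0, 1, 9, 3, 2, 13, 5, 4, 14, 11, 10, 8, 6, 12, 7]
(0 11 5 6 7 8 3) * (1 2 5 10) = (0 11 10 1 2 5 6 7 8 3) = [11, 2, 5, 0, 4, 6, 7, 8, 3, 9, 1, 10]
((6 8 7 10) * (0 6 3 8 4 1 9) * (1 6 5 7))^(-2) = ((0 5 7 10 3 8 1 9)(4 6))^(-2) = (0 1 3 7)(5 9 8 10)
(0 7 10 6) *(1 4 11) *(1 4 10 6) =[7, 10, 2, 3, 11, 5, 0, 6, 8, 9, 1, 4] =(0 7 6)(1 10)(4 11)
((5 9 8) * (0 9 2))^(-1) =((0 9 8 5 2))^(-1) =(0 2 5 8 9)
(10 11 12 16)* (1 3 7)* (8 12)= (1 3 7)(8 12 16 10 11)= [0, 3, 2, 7, 4, 5, 6, 1, 12, 9, 11, 8, 16, 13, 14, 15, 10]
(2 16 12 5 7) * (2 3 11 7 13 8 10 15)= (2 16 12 5 13 8 10 15)(3 11 7)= [0, 1, 16, 11, 4, 13, 6, 3, 10, 9, 15, 7, 5, 8, 14, 2, 12]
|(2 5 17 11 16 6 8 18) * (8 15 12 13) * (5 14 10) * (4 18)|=14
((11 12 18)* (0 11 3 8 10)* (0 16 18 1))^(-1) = (0 1 12 11)(3 18 16 10 8)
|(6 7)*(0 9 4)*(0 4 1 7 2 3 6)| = |(0 9 1 7)(2 3 6)| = 12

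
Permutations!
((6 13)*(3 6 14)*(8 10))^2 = ((3 6 13 14)(8 10))^2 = (3 13)(6 14)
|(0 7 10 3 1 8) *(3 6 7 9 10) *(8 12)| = |(0 9 10 6 7 3 1 12 8)| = 9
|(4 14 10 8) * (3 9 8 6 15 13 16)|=|(3 9 8 4 14 10 6 15 13 16)|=10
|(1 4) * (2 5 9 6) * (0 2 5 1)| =|(0 2 1 4)(5 9 6)| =12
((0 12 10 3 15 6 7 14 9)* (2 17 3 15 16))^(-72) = ((0 12 10 15 6 7 14 9)(2 17 3 16))^(-72) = (17)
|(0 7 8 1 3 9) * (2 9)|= |(0 7 8 1 3 2 9)|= 7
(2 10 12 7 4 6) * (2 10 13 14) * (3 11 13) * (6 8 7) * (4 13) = (2 3 11 4 8 7 13 14)(6 10 12) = [0, 1, 3, 11, 8, 5, 10, 13, 7, 9, 12, 4, 6, 14, 2]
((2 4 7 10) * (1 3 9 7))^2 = (1 9 10 4 3 7 2)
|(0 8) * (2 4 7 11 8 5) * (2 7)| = |(0 5 7 11 8)(2 4)| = 10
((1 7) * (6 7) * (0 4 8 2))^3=(0 2 8 4)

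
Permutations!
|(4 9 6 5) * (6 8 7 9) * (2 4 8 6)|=10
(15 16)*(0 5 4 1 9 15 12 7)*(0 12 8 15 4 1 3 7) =(0 5 1 9 4 3 7 12)(8 15 16) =[5, 9, 2, 7, 3, 1, 6, 12, 15, 4, 10, 11, 0, 13, 14, 16, 8]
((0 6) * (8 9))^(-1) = ((0 6)(8 9))^(-1) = (0 6)(8 9)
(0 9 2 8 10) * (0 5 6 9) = [0, 1, 8, 3, 4, 6, 9, 7, 10, 2, 5] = (2 8 10 5 6 9)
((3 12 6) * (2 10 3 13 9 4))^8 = (13)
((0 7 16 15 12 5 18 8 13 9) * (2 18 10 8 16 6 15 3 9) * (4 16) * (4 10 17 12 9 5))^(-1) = (0 9 15 6 7)(2 13 8 10 18)(3 16 4 12 17 5)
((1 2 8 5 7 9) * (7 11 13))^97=(1 2 8 5 11 13 7 9)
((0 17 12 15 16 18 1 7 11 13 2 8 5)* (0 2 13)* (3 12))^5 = (0 16)(1 3)(2 5 8)(7 12)(11 15)(17 18)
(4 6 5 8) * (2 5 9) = (2 5 8 4 6 9) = [0, 1, 5, 3, 6, 8, 9, 7, 4, 2]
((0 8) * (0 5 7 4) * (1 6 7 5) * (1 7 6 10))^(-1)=((0 8 7 4)(1 10))^(-1)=(0 4 7 8)(1 10)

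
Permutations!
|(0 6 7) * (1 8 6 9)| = |(0 9 1 8 6 7)| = 6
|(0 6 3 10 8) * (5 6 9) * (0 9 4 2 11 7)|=30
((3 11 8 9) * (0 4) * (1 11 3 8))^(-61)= (0 4)(1 11)(8 9)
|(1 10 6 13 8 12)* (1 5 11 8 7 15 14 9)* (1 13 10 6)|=|(1 6 10)(5 11 8 12)(7 15 14 9 13)|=60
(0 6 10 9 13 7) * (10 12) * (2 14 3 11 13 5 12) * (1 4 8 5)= (0 6 2 14 3 11 13 7)(1 4 8 5 12 10 9)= [6, 4, 14, 11, 8, 12, 2, 0, 5, 1, 9, 13, 10, 7, 3]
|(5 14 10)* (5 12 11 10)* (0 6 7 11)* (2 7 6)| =6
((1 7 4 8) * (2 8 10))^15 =(1 10)(2 7)(4 8)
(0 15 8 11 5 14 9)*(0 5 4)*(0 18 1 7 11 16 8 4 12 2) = [15, 7, 0, 3, 18, 14, 6, 11, 16, 5, 10, 12, 2, 13, 9, 4, 8, 17, 1] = (0 15 4 18 1 7 11 12 2)(5 14 9)(8 16)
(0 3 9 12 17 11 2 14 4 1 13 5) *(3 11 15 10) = (0 11 2 14 4 1 13 5)(3 9 12 17 15 10) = [11, 13, 14, 9, 1, 0, 6, 7, 8, 12, 3, 2, 17, 5, 4, 10, 16, 15]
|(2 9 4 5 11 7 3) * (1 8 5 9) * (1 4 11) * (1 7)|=9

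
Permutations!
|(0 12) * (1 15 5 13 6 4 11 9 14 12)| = 11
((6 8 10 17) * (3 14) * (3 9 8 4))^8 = (17)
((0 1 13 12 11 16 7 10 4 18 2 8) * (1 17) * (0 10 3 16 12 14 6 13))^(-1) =((0 17 1)(2 8 10 4 18)(3 16 7)(6 13 14)(11 12))^(-1) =(0 1 17)(2 18 4 10 8)(3 7 16)(6 14 13)(11 12)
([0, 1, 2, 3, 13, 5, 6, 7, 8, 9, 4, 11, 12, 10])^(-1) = (4 10 13)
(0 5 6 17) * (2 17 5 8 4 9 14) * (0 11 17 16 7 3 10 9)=(0 8 4)(2 16 7 3 10 9 14)(5 6)(11 17)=[8, 1, 16, 10, 0, 6, 5, 3, 4, 14, 9, 17, 12, 13, 2, 15, 7, 11]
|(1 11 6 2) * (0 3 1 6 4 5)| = |(0 3 1 11 4 5)(2 6)| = 6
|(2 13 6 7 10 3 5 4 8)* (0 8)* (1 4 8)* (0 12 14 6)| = 13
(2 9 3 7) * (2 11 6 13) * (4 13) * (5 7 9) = (2 5 7 11 6 4 13)(3 9) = [0, 1, 5, 9, 13, 7, 4, 11, 8, 3, 10, 6, 12, 2]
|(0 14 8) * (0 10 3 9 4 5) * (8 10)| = |(0 14 10 3 9 4 5)| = 7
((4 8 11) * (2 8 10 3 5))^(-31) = ((2 8 11 4 10 3 5))^(-31) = (2 10 8 3 11 5 4)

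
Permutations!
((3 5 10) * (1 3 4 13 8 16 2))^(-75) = (1 8 10)(2 13 5)(3 16 4)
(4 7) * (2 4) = (2 4 7) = [0, 1, 4, 3, 7, 5, 6, 2]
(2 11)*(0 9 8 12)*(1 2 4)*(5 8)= (0 9 5 8 12)(1 2 11 4)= [9, 2, 11, 3, 1, 8, 6, 7, 12, 5, 10, 4, 0]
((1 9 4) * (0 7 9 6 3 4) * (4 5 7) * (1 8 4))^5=((0 1 6 3 5 7 9)(4 8))^5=(0 7 3 1 9 5 6)(4 8)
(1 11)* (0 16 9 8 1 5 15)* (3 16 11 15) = [11, 15, 2, 16, 4, 3, 6, 7, 1, 8, 10, 5, 12, 13, 14, 0, 9] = (0 11 5 3 16 9 8 1 15)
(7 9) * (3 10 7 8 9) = (3 10 7)(8 9) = [0, 1, 2, 10, 4, 5, 6, 3, 9, 8, 7]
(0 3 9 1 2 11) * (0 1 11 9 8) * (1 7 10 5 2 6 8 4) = (0 3 4 1 6 8)(2 9 11 7 10 5) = [3, 6, 9, 4, 1, 2, 8, 10, 0, 11, 5, 7]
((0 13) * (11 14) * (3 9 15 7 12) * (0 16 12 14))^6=((0 13 16 12 3 9 15 7 14 11))^6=(0 15 16 14 3)(7 12 11 9 13)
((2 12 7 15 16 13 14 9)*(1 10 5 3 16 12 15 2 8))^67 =((1 10 5 3 16 13 14 9 8)(2 15 12 7))^67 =(1 16 8 3 9 5 14 10 13)(2 7 12 15)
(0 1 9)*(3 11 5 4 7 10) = [1, 9, 2, 11, 7, 4, 6, 10, 8, 0, 3, 5] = (0 1 9)(3 11 5 4 7 10)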